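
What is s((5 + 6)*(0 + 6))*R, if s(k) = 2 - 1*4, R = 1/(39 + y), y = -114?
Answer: 2/75 ≈ 0.026667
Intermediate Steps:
R = -1/75 (R = 1/(39 - 114) = 1/(-75) = -1/75 ≈ -0.013333)
s(k) = -2 (s(k) = 2 - 4 = -2)
s((5 + 6)*(0 + 6))*R = -2*(-1/75) = 2/75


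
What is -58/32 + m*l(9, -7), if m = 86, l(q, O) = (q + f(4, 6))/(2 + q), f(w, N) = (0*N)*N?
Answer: 12065/176 ≈ 68.551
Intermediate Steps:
f(w, N) = 0 (f(w, N) = 0*N = 0)
l(q, O) = q/(2 + q) (l(q, O) = (q + 0)/(2 + q) = q/(2 + q))
-58/32 + m*l(9, -7) = -58/32 + 86*(9/(2 + 9)) = -58*1/32 + 86*(9/11) = -29/16 + 86*(9*(1/11)) = -29/16 + 86*(9/11) = -29/16 + 774/11 = 12065/176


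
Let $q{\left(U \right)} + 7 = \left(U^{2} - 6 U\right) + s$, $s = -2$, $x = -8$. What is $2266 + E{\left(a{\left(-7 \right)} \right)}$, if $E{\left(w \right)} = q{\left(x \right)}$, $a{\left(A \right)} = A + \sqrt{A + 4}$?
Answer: $2369$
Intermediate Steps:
$q{\left(U \right)} = -9 + U^{2} - 6 U$ ($q{\left(U \right)} = -7 - \left(2 - U^{2} + 6 U\right) = -9 + U^{2} - 6 U$)
$a{\left(A \right)} = A + \sqrt{4 + A}$
$E{\left(w \right)} = 103$ ($E{\left(w \right)} = -9 + \left(-8\right)^{2} - -48 = -9 + 64 + 48 = 103$)
$2266 + E{\left(a{\left(-7 \right)} \right)} = 2266 + 103 = 2369$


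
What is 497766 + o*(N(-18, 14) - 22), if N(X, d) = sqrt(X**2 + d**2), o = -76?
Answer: 499438 - 152*sqrt(130) ≈ 4.9771e+5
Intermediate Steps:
497766 + o*(N(-18, 14) - 22) = 497766 - 76*(sqrt((-18)**2 + 14**2) - 22) = 497766 - 76*(sqrt(324 + 196) - 22) = 497766 - 76*(sqrt(520) - 22) = 497766 - 76*(2*sqrt(130) - 22) = 497766 - 76*(-22 + 2*sqrt(130)) = 497766 + (1672 - 152*sqrt(130)) = 499438 - 152*sqrt(130)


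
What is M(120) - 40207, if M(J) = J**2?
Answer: -25807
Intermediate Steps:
M(120) - 40207 = 120**2 - 40207 = 14400 - 40207 = -25807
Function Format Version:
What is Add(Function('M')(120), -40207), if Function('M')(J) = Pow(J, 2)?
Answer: -25807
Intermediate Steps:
Add(Function('M')(120), -40207) = Add(Pow(120, 2), -40207) = Add(14400, -40207) = -25807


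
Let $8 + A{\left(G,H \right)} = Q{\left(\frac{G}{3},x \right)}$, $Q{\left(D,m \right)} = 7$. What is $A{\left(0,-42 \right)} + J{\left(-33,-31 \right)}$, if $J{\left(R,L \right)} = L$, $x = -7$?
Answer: $-32$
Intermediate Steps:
$A{\left(G,H \right)} = -1$ ($A{\left(G,H \right)} = -8 + 7 = -1$)
$A{\left(0,-42 \right)} + J{\left(-33,-31 \right)} = -1 - 31 = -32$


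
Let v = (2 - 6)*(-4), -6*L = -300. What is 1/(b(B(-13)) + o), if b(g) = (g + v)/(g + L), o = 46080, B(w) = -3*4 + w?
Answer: 25/1151991 ≈ 2.1702e-5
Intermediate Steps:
L = 50 (L = -⅙*(-300) = 50)
B(w) = -12 + w
v = 16 (v = -4*(-4) = 16)
b(g) = (16 + g)/(50 + g) (b(g) = (g + 16)/(g + 50) = (16 + g)/(50 + g))
1/(b(B(-13)) + o) = 1/((16 + (-12 - 13))/(50 + (-12 - 13)) + 46080) = 1/((16 - 25)/(50 - 25) + 46080) = 1/(-9/25 + 46080) = 1/(1151991/25) = 25/1151991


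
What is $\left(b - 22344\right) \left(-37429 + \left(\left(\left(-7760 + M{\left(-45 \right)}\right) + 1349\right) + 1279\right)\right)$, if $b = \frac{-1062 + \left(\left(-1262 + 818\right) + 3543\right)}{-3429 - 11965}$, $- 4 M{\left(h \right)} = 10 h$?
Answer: $\frac{29201645250981}{30788} \approx 9.4847 \cdot 10^{8}$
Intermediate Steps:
$M{\left(h \right)} = - \frac{5 h}{2}$ ($M{\left(h \right)} = - \frac{10 h}{4} = - \frac{5 h}{2}$)
$b = - \frac{2037}{15394}$ ($b = \frac{-1062 + \left(-444 + 3543\right)}{-15394} = \left(-1062 + 3099\right) \left(- \frac{1}{15394}\right) = 2037 \left(- \frac{1}{15394}\right) = - \frac{2037}{15394} \approx -0.13232$)
$\left(b - 22344\right) \left(-37429 + \left(\left(\left(-7760 + M{\left(-45 \right)}\right) + 1349\right) + 1279\right)\right) = \left(- \frac{2037}{15394} - 22344\right) \left(-37429 + \left(\left(\left(-7760 - - \frac{225}{2}\right) + 1349\right) + 1279\right)\right) = - \frac{343965573 \left(-37429 + \left(\left(\left(-7760 + \frac{225}{2}\right) + 1349\right) + 1279\right)\right)}{15394} = - \frac{343965573 \left(-37429 + \left(\left(- \frac{15295}{2} + 1349\right) + 1279\right)\right)}{15394} = - \frac{343965573 \left(-37429 + \left(- \frac{12597}{2} + 1279\right)\right)}{15394} = - \frac{343965573 \left(-37429 - \frac{10039}{2}\right)}{15394} = \left(- \frac{343965573}{15394}\right) \left(- \frac{84897}{2}\right) = \frac{29201645250981}{30788}$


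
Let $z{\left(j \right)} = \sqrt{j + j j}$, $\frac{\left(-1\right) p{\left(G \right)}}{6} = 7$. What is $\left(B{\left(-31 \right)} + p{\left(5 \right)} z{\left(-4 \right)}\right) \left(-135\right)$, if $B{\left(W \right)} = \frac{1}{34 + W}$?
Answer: $-45 + 11340 \sqrt{3} \approx 19596.0$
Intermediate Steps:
$p{\left(G \right)} = -42$ ($p{\left(G \right)} = \left(-6\right) 7 = -42$)
$z{\left(j \right)} = \sqrt{j + j^{2}}$
$\left(B{\left(-31 \right)} + p{\left(5 \right)} z{\left(-4 \right)}\right) \left(-135\right) = \left(\frac{1}{34 - 31} - 42 \sqrt{- 4 \left(1 - 4\right)}\right) \left(-135\right) = \left(\frac{1}{3} - 42 \sqrt{\left(-4\right) \left(-3\right)}\right) \left(-135\right) = \left(\frac{1}{3} - 42 \sqrt{12}\right) \left(-135\right) = \left(\frac{1}{3} - 42 \cdot 2 \sqrt{3}\right) \left(-135\right) = \left(\frac{1}{3} - 84 \sqrt{3}\right) \left(-135\right) = -45 + 11340 \sqrt{3}$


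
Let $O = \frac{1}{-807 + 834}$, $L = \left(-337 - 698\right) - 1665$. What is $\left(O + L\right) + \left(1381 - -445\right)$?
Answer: $- \frac{23597}{27} \approx -873.96$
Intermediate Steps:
$L = -2700$ ($L = \left(-337 - 698\right) - 1665 = -1035 - 1665 = -2700$)
$O = \frac{1}{27} \approx 0.037037$
$\left(O + L\right) + \left(1381 - -445\right) = \left(\frac{1}{27} - 2700\right) + \left(1381 - -445\right) = - \frac{72899}{27} + \left(1381 + 445\right) = - \frac{72899}{27} + 1826 = - \frac{23597}{27}$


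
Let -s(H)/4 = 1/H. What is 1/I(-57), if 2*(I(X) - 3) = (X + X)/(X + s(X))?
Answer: 3245/12984 ≈ 0.24992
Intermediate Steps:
s(H) = -4/H
I(X) = 3 + X/(X - 4/X) (I(X) = 3 + ((X + X)/(X - 4/X))/2 = 3 + ((2*X)/(X - 4/X))/2 = 3 + (2*X/(X - 4/X))/2 = 3 + X/(X - 4/X))
1/I(-57) = 1/(4*(-3 + (-57)²)/(-4 + (-57)²)) = 1/(4*(-3 + 3249)/(-4 + 3249)) = 1/(4*3246/3245) = 1/(4*(1/3245)*3246) = 1/(12984/3245) = 3245/12984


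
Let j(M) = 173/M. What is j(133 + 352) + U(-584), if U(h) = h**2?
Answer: 165412333/485 ≈ 3.4106e+5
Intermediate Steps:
j(133 + 352) + U(-584) = 173/(133 + 352) + (-584)**2 = 173/485 + 341056 = 165412333/485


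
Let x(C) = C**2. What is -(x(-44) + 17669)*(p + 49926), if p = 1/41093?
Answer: -40221796777995/41093 ≈ -9.7880e+8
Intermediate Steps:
p = 1/41093 ≈ 2.4335e-5
-(x(-44) + 17669)*(p + 49926) = -((-44)**2 + 17669)*(1/41093 + 49926) = -(1936 + 17669)*2051609119/41093 = -19605*2051609119/41093 = -1*40221796777995/41093 = -40221796777995/41093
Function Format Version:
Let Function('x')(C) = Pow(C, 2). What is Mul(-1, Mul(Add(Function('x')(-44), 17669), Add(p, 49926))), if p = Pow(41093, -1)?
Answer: Rational(-40221796777995, 41093) ≈ -9.7880e+8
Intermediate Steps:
p = Rational(1, 41093) ≈ 2.4335e-5
Mul(-1, Mul(Add(Function('x')(-44), 17669), Add(p, 49926))) = Mul(-1, Mul(Add(Pow(-44, 2), 17669), Add(Rational(1, 41093), 49926))) = Mul(-1, Mul(Add(1936, 17669), Rational(2051609119, 41093))) = Mul(-1, Mul(19605, Rational(2051609119, 41093))) = Mul(-1, Rational(40221796777995, 41093)) = Rational(-40221796777995, 41093)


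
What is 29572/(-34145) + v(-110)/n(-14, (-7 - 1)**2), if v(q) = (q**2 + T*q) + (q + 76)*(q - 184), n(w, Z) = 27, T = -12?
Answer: 798740876/921915 ≈ 866.39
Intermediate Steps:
v(q) = q**2 - 12*q + (-184 + q)*(76 + q) (v(q) = (q**2 - 12*q) + (q + 76)*(q - 184) = (q**2 - 12*q) + (76 + q)*(-184 + q) = (q**2 - 12*q) + (-184 + q)*(76 + q) = q**2 - 12*q + (-184 + q)*(76 + q))
29572/(-34145) + v(-110)/n(-14, (-7 - 1)**2) = 29572/(-34145) + (-13984 - 120*(-110) + 2*(-110)**2)/27 = 29572*(-1/34145) + (-13984 + 13200 + 2*12100)*(1/27) = -29572/34145 + (-13984 + 13200 + 24200)*(1/27) = -29572/34145 + 23416*(1/27) = -29572/34145 + 23416/27 = 798740876/921915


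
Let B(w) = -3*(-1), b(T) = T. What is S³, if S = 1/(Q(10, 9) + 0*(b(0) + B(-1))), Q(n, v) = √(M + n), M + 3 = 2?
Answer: 1/27 ≈ 0.037037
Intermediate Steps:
M = -1 (M = -3 + 2 = -1)
Q(n, v) = √(-1 + n)
B(w) = 3
S = ⅓ (S = 1/(√(-1 + 10) + 0*(0 + 3)) = 1/(√9 + 0*3) = 1/(3 + 0) = 1/3 = ⅓ ≈ 0.33333)
S³ = (⅓)³ = 1/27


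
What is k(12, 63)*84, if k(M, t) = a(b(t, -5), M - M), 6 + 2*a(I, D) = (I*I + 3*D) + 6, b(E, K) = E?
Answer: 166698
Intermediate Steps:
a(I, D) = I²/2 + 3*D/2 (a(I, D) = -3 + ((I*I + 3*D) + 6)/2 = -3 + ((I² + 3*D) + 6)/2 = -3 + (6 + I² + 3*D)/2 = -3 + (3 + I²/2 + 3*D/2) = I²/2 + 3*D/2)
k(M, t) = t²/2 (k(M, t) = t²/2 + 3*(M - M)/2 = t²/2 + (3/2)*0 = t²/2 + 0 = t²/2)
k(12, 63)*84 = ((½)*63²)*84 = ((½)*3969)*84 = (3969/2)*84 = 166698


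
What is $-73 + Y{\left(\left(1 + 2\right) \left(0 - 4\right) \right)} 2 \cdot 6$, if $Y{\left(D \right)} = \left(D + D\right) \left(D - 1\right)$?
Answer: $3671$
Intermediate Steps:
$Y{\left(D \right)} = 2 D \left(-1 + D\right)$
$-73 + Y{\left(\left(1 + 2\right) \left(0 - 4\right) \right)} 2 \cdot 6 = -73 + 2 \left(1 + 2\right) \left(0 - 4\right) \left(-1 + \left(1 + 2\right) \left(0 - 4\right)\right) 2 \cdot 6 = -73 + 2 \cdot 3 \left(-4\right) \left(-1 + 3 \left(-4\right)\right) 12 = -73 + 2 \left(-12\right) \left(-1 - 12\right) 12 = -73 + 2 \left(-12\right) \left(-13\right) 12 = -73 + 312 \cdot 12 = -73 + 3744 = 3671$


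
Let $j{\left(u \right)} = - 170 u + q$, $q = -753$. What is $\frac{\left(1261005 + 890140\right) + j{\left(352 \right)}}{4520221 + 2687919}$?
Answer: $\frac{522638}{1802035} \approx 0.29003$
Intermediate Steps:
$j{\left(u \right)} = -753 - 170 u$ ($j{\left(u \right)} = - 170 u - 753 = -753 - 170 u$)
$\frac{\left(1261005 + 890140\right) + j{\left(352 \right)}}{4520221 + 2687919} = \frac{\left(1261005 + 890140\right) - 60593}{4520221 + 2687919} = \frac{2151145 - 60593}{7208140} = \left(2151145 - 60593\right) \frac{1}{7208140} = 2090552 \cdot \frac{1}{7208140} = \frac{522638}{1802035}$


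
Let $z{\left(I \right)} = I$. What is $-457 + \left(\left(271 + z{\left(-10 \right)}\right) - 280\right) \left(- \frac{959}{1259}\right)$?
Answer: $- \frac{557142}{1259} \approx -442.53$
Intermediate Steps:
$-457 + \left(\left(271 + z{\left(-10 \right)}\right) - 280\right) \left(- \frac{959}{1259}\right) = -457 + \left(\left(271 - 10\right) - 280\right) \left(- \frac{959}{1259}\right) = -457 + \left(261 - 280\right) \left(\left(-959\right) \frac{1}{1259}\right) = -457 - - \frac{18221}{1259} = -457 + \frac{18221}{1259} = - \frac{557142}{1259}$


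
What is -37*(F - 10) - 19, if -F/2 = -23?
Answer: -1351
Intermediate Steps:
F = 46 (F = -2*(-23) = 46)
-37*(F - 10) - 19 = -37*(46 - 10) - 19 = -37*36 - 19 = -1332 - 19 = -1351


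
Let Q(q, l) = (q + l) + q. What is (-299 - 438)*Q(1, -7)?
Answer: 3685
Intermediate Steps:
Q(q, l) = l + 2*q (Q(q, l) = (l + q) + q = l + 2*q)
(-299 - 438)*Q(1, -7) = (-299 - 438)*(-7 + 2*1) = -737*(-7 + 2) = -737*(-5) = 3685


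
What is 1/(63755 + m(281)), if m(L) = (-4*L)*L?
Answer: -1/252089 ≈ -3.9669e-6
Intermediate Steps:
m(L) = -4*L²
1/(63755 + m(281)) = 1/(63755 - 4*281²) = 1/(63755 - 4*78961) = 1/(63755 - 315844) = 1/(-252089) = -1/252089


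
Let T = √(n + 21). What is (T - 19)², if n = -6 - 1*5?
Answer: (19 - √10)² ≈ 250.83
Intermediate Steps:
n = -11 (n = -6 - 5 = -11)
T = √10 (T = √(-11 + 21) = √10 ≈ 3.1623)
(T - 19)² = (√10 - 19)² = (-19 + √10)²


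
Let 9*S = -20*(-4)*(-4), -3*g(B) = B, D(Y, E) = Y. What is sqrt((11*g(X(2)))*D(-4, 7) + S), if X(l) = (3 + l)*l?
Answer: 10*sqrt(10)/3 ≈ 10.541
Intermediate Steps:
X(l) = l*(3 + l)
g(B) = -B/3
S = -320/9 (S = (-20*(-4)*(-4))/9 = (80*(-4))/9 = (1/9)*(-320) = -320/9 ≈ -35.556)
sqrt((11*g(X(2)))*D(-4, 7) + S) = sqrt((11*(-2*(3 + 2)/3))*(-4) - 320/9) = sqrt((11*(-2*5/3))*(-4) - 320/9) = sqrt((11*(-1/3*10))*(-4) - 320/9) = sqrt((11*(-10/3))*(-4) - 320/9) = sqrt(-110/3*(-4) - 320/9) = sqrt(440/3 - 320/9) = sqrt(1000/9) = 10*sqrt(10)/3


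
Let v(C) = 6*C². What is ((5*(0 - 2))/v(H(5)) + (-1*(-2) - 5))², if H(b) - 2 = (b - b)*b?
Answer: 1681/144 ≈ 11.674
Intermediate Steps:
H(b) = 2 (H(b) = 2 + (b - b)*b = 2 + 0*b = 2 + 0 = 2)
((5*(0 - 2))/v(H(5)) + (-1*(-2) - 5))² = ((5*(0 - 2))/((6*2²)) + (-1*(-2) - 5))² = ((5*(-2))/((6*4)) + (2 - 5))² = (-10/24 - 3)² = (-10*1/24 - 3)² = (-5/12 - 3)² = (-41/12)² = 1681/144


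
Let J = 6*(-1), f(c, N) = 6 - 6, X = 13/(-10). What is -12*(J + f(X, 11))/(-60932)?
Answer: -18/15233 ≈ -0.0011816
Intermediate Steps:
X = -13/10 (X = 13*(-⅒) = -13/10 ≈ -1.3000)
f(c, N) = 0
J = -6
-12*(J + f(X, 11))/(-60932) = -12*(-6 + 0)/(-60932) = -12*(-6)*(-1/60932) = 72*(-1/60932) = -18/15233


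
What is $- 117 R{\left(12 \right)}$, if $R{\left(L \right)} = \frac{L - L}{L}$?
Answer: $0$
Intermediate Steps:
$R{\left(L \right)} = 0$ ($R{\left(L \right)} = \frac{0}{L} = 0$)
$- 117 R{\left(12 \right)} = \left(-117\right) 0 = 0$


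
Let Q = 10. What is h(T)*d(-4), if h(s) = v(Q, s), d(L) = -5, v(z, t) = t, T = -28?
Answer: 140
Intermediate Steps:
h(s) = s
h(T)*d(-4) = -28*(-5) = 140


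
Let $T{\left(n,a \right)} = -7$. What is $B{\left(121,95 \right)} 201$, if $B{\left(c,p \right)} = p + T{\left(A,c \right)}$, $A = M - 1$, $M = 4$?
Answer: $17688$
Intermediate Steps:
$A = 3$ ($A = 4 - 1 = 3$)
$B{\left(c,p \right)} = -7 + p$ ($B{\left(c,p \right)} = p - 7 = -7 + p$)
$B{\left(121,95 \right)} 201 = \left(-7 + 95\right) 201 = 88 \cdot 201 = 17688$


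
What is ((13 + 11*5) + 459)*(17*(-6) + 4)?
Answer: -51646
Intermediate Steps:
((13 + 11*5) + 459)*(17*(-6) + 4) = ((13 + 55) + 459)*(-102 + 4) = (68 + 459)*(-98) = 527*(-98) = -51646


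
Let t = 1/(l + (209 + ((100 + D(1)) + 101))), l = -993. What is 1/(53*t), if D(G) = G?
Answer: -582/53 ≈ -10.981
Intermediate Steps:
t = -1/582 (t = 1/(-993 + (209 + ((100 + 1) + 101))) = 1/(-993 + (209 + (101 + 101))) = 1/(-993 + (209 + 202)) = 1/(-993 + 411) = 1/(-582) = -1/582 ≈ -0.0017182)
1/(53*t) = 1/(53*(-1/582)) = 1/(-53/582) = -582/53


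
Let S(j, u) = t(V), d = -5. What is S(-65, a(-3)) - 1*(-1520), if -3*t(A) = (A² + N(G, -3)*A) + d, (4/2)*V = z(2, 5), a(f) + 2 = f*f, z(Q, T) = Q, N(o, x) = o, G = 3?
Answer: 4561/3 ≈ 1520.3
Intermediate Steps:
a(f) = -2 + f² (a(f) = -2 + f*f = -2 + f²)
V = 1 (V = (½)*2 = 1)
t(A) = 5/3 - A - A²/3 (t(A) = -((A² + 3*A) - 5)/3 = -(-5 + A² + 3*A)/3 = 5/3 - A - A²/3)
S(j, u) = ⅓ (S(j, u) = 5/3 - 1*1 - ⅓*1² = 5/3 - 1 - ⅓*1 = 5/3 - 1 - ⅓ = ⅓)
S(-65, a(-3)) - 1*(-1520) = ⅓ - 1*(-1520) = ⅓ + 1520 = 4561/3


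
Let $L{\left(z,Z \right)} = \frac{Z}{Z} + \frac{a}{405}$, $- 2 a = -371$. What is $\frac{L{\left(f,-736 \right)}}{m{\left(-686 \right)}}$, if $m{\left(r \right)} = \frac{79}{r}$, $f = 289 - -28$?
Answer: $- \frac{405083}{31995} \approx -12.661$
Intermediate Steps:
$a = \frac{371}{2}$ ($a = \left(- \frac{1}{2}\right) \left(-371\right) = \frac{371}{2} \approx 185.5$)
$f = 317$ ($f = 289 + 28 = 317$)
$L{\left(z,Z \right)} = \frac{1181}{810}$ ($L{\left(z,Z \right)} = \frac{Z}{Z} + \frac{371}{2 \cdot 405} = 1 + \frac{371}{2} \cdot \frac{1}{405} = 1 + \frac{371}{810} = \frac{1181}{810}$)
$\frac{L{\left(f,-736 \right)}}{m{\left(-686 \right)}} = \frac{1181}{810 \frac{79}{-686}} = \frac{1181}{810 \cdot 79 \left(- \frac{1}{686}\right)} = \frac{1181}{810 \left(- \frac{79}{686}\right)} = \frac{1181}{810} \left(- \frac{686}{79}\right) = - \frac{405083}{31995}$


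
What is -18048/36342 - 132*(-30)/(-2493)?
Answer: -3498296/1677789 ≈ -2.0851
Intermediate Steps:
-18048/36342 - 132*(-30)/(-2493) = -18048*1/36342 + 3960*(-1/2493) = -3008/6057 - 440/277 = -3498296/1677789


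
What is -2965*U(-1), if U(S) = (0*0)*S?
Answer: 0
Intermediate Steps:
U(S) = 0 (U(S) = 0*S = 0)
-2965*U(-1) = -2965*0 = 0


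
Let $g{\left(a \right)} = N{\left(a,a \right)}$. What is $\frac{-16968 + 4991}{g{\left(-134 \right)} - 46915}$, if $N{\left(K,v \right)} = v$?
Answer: $\frac{11977}{47049} \approx 0.25456$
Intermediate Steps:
$g{\left(a \right)} = a$
$\frac{-16968 + 4991}{g{\left(-134 \right)} - 46915} = \frac{-16968 + 4991}{-134 - 46915} = - \frac{11977}{-47049} = \left(-11977\right) \left(- \frac{1}{47049}\right) = \frac{11977}{47049}$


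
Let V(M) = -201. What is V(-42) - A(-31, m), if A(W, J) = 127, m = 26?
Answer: -328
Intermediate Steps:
V(-42) - A(-31, m) = -201 - 1*127 = -201 - 127 = -328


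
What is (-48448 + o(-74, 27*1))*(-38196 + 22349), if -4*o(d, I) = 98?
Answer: 1536287415/2 ≈ 7.6814e+8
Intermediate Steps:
o(d, I) = -49/2 (o(d, I) = -1/4*98 = -49/2)
(-48448 + o(-74, 27*1))*(-38196 + 22349) = (-48448 - 49/2)*(-38196 + 22349) = -96945/2*(-15847) = 1536287415/2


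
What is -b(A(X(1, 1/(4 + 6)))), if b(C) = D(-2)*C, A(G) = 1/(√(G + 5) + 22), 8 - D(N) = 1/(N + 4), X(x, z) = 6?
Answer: -15/43 + 15*√11/946 ≈ -0.29625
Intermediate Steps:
D(N) = 8 - 1/(4 + N) (D(N) = 8 - 1/(N + 4) = 8 - 1/(4 + N))
A(G) = 1/(22 + √(5 + G)) (A(G) = 1/(√(5 + G) + 22) = 1/(22 + √(5 + G)))
b(C) = 15*C/2 (b(C) = ((31 + 8*(-2))/(4 - 2))*C = ((31 - 16)/2)*C = ((½)*15)*C = 15*C/2)
-b(A(X(1, 1/(4 + 6)))) = -15/(2*(22 + √(5 + 6))) = -15/(2*(22 + √11))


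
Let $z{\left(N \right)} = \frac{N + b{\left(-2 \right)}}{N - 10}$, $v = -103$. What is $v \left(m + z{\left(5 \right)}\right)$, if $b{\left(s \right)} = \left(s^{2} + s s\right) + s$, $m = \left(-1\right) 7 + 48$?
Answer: $- \frac{19982}{5} \approx -3996.4$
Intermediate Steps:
$m = 41$ ($m = -7 + 48 = 41$)
$b{\left(s \right)} = s + 2 s^{2}$ ($b{\left(s \right)} = \left(s^{2} + s^{2}\right) + s = 2 s^{2} + s = s + 2 s^{2}$)
$z{\left(N \right)} = \frac{6 + N}{-10 + N}$ ($z{\left(N \right)} = \frac{N - 2 \left(1 + 2 \left(-2\right)\right)}{N - 10} = \frac{N - 2 \left(1 - 4\right)}{-10 + N} = \frac{N - -6}{-10 + N} = \frac{N + 6}{-10 + N} = \frac{6 + N}{-10 + N}$)
$v \left(m + z{\left(5 \right)}\right) = - 103 \left(41 + \frac{6 + 5}{-10 + 5}\right) = - 103 \left(41 + \frac{1}{-5} \cdot 11\right) = - 103 \left(41 - \frac{11}{5}\right) = \left(-103\right) \frac{194}{5} = - \frac{19982}{5}$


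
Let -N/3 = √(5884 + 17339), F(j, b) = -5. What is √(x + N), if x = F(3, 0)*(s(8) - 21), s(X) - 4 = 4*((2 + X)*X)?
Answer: √(-1515 - 3*√23223) ≈ 44.409*I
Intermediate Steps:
N = -3*√23223 (N = -3*√(5884 + 17339) = -3*√23223 ≈ -457.17)
s(X) = 4 + 4*X*(2 + X) (s(X) = 4 + 4*((2 + X)*X) = 4 + 4*(X*(2 + X)) = 4 + 4*X*(2 + X))
x = -1515 (x = -5*((4 + 4*8² + 8*8) - 21) = -5*((4 + 4*64 + 64) - 21) = -5*((4 + 256 + 64) - 21) = -5*(324 - 21) = -5*303 = -1515)
√(x + N) = √(-1515 - 3*√23223)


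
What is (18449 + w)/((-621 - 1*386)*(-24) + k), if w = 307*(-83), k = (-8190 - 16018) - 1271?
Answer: 2344/437 ≈ 5.3638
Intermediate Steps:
k = -25479 (k = -24208 - 1271 = -25479)
w = -25481
(18449 + w)/((-621 - 1*386)*(-24) + k) = (18449 - 25481)/((-621 - 1*386)*(-24) - 25479) = -7032/((-621 - 386)*(-24) - 25479) = -7032/(-1007*(-24) - 25479) = -7032/(24168 - 25479) = -7032/(-1311) = -7032*(-1/1311) = 2344/437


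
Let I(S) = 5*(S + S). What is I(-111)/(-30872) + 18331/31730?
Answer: 150283733/244892140 ≈ 0.61367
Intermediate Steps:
I(S) = 10*S (I(S) = 5*(2*S) = 10*S)
I(-111)/(-30872) + 18331/31730 = (10*(-111))/(-30872) + 18331/31730 = -1110*(-1/30872) + 18331*(1/31730) = 555/15436 + 18331/31730 = 150283733/244892140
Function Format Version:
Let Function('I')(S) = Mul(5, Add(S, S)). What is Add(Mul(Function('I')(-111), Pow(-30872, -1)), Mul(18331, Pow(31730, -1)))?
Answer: Rational(150283733, 244892140) ≈ 0.61367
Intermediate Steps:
Function('I')(S) = Mul(10, S) (Function('I')(S) = Mul(5, Mul(2, S)) = Mul(10, S))
Add(Mul(Function('I')(-111), Pow(-30872, -1)), Mul(18331, Pow(31730, -1))) = Add(Mul(Mul(10, -111), Pow(-30872, -1)), Mul(18331, Pow(31730, -1))) = Add(Mul(-1110, Rational(-1, 30872)), Mul(18331, Rational(1, 31730))) = Add(Rational(555, 15436), Rational(18331, 31730)) = Rational(150283733, 244892140)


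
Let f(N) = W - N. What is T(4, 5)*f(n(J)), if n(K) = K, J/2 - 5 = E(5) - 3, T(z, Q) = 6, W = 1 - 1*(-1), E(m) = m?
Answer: -72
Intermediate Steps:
W = 2 (W = 1 + 1 = 2)
J = 14 (J = 10 + 2*(5 - 3) = 10 + 2*2 = 10 + 4 = 14)
f(N) = 2 - N
T(4, 5)*f(n(J)) = 6*(2 - 1*14) = 6*(2 - 14) = 6*(-12) = -72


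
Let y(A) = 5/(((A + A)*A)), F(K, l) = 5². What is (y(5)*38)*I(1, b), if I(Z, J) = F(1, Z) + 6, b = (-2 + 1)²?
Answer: 589/5 ≈ 117.80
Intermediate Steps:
F(K, l) = 25
b = 1 (b = (-1)² = 1)
I(Z, J) = 31 (I(Z, J) = 25 + 6 = 31)
y(A) = 5/(2*A²) (y(A) = 5/(((2*A)*A)) = 5/((2*A²)) = 5*(1/(2*A²)) = 5/(2*A²))
(y(5)*38)*I(1, b) = (((5/2)/5²)*38)*31 = (((5/2)*(1/25))*38)*31 = ((⅒)*38)*31 = (19/5)*31 = 589/5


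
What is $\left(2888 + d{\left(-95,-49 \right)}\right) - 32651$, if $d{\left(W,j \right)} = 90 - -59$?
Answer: $-29614$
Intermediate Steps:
$d{\left(W,j \right)} = 149$ ($d{\left(W,j \right)} = 90 + 59 = 149$)
$\left(2888 + d{\left(-95,-49 \right)}\right) - 32651 = \left(2888 + 149\right) - 32651 = 3037 - 32651 = -29614$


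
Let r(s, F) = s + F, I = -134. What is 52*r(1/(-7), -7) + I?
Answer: -3538/7 ≈ -505.43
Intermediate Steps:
r(s, F) = F + s
52*r(1/(-7), -7) + I = 52*(-7 + 1/(-7)) - 134 = 52*(-7 + 1*(-1/7)) - 134 = 52*(-7 - 1/7) - 134 = 52*(-50/7) - 134 = -2600/7 - 134 = -3538/7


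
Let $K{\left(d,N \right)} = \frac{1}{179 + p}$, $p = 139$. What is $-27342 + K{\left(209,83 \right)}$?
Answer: $- \frac{8694755}{318} \approx -27342.0$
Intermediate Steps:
$K{\left(d,N \right)} = \frac{1}{318}$ ($K{\left(d,N \right)} = \frac{1}{179 + 139} = \frac{1}{318}$)
$-27342 + K{\left(209,83 \right)} = -27342 + \frac{1}{318} = - \frac{8694755}{318}$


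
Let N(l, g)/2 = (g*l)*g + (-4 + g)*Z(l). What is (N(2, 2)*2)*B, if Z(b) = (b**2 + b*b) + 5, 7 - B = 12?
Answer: 360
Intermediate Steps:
B = -5 (B = 7 - 1*12 = 7 - 12 = -5)
Z(b) = 5 + 2*b**2 (Z(b) = (b**2 + b**2) + 5 = 2*b**2 + 5 = 5 + 2*b**2)
N(l, g) = 2*l*g**2 + 2*(-4 + g)*(5 + 2*l**2) (N(l, g) = 2*((g*l)*g + (-4 + g)*(5 + 2*l**2)) = 2*(l*g**2 + (-4 + g)*(5 + 2*l**2)) = 2*l*g**2 + 2*(-4 + g)*(5 + 2*l**2))
(N(2, 2)*2)*B = ((-40 - 16*2**2 + 2*2*(5 + 2*2**2) + 2*2*2**2)*2)*(-5) = ((-40 - 16*4 + 2*2*(5 + 2*4) + 2*2*4)*2)*(-5) = ((-40 - 64 + 2*2*(5 + 8) + 16)*2)*(-5) = ((-40 - 64 + 2*2*13 + 16)*2)*(-5) = ((-40 - 64 + 52 + 16)*2)*(-5) = -36*2*(-5) = -72*(-5) = 360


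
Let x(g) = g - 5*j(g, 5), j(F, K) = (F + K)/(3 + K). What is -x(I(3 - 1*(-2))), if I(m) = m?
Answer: 5/4 ≈ 1.2500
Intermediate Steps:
j(F, K) = (F + K)/(3 + K)
x(g) = -25/8 + 3*g/8 (x(g) = g - 5*(g + 5)/(3 + 5) = g - 5*(5 + g)/8 = g - 5*(5/8 + g/8) = g + (-25/8 - 5*g/8) = -25/8 + 3*g/8)
-x(I(3 - 1*(-2))) = -(-25/8 + 3*(3 - 1*(-2))/8) = -(-25/8 + 3*(3 + 2)/8) = -(-25/8 + (3/8)*5) = -(-25/8 + 15/8) = -1*(-5/4) = 5/4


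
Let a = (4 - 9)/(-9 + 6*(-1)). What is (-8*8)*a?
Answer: -64/3 ≈ -21.333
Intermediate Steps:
a = ⅓ (a = -5/(-9 - 6) = -5/(-15) = -5*(-1/15) = ⅓ ≈ 0.33333)
(-8*8)*a = -8*8*(⅓) = -64*⅓ = -64/3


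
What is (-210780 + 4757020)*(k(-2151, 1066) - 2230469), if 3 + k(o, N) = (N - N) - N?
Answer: -10145107317120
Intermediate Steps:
k(o, N) = -3 - N (k(o, N) = -3 + ((N - N) - N) = -3 + (0 - N) = -3 - N)
(-210780 + 4757020)*(k(-2151, 1066) - 2230469) = (-210780 + 4757020)*((-3 - 1*1066) - 2230469) = 4546240*((-3 - 1066) - 2230469) = 4546240*(-1069 - 2230469) = 4546240*(-2231538) = -10145107317120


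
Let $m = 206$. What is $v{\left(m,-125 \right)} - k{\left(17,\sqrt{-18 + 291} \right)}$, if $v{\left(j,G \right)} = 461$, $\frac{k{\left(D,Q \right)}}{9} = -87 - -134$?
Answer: $38$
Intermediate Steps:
$k{\left(D,Q \right)} = 423$ ($k{\left(D,Q \right)} = 9 \left(-87 - -134\right) = 9 \left(-87 + 134\right) = 9 \cdot 47 = 423$)
$v{\left(m,-125 \right)} - k{\left(17,\sqrt{-18 + 291} \right)} = 461 - 423 = 38$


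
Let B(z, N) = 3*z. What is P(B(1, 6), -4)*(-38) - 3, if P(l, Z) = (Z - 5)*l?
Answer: 1023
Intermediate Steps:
P(l, Z) = l*(-5 + Z) (P(l, Z) = (-5 + Z)*l = l*(-5 + Z))
P(B(1, 6), -4)*(-38) - 3 = ((3*1)*(-5 - 4))*(-38) - 3 = (3*(-9))*(-38) - 3 = -27*(-38) - 3 = 1026 - 3 = 1023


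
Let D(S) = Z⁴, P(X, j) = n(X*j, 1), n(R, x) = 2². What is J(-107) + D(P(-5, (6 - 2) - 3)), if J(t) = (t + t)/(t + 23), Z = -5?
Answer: 26357/42 ≈ 627.55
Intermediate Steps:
J(t) = 2*t/(23 + t) (J(t) = (2*t)/(23 + t) = 2*t/(23 + t))
n(R, x) = 4
P(X, j) = 4
D(S) = 625 (D(S) = (-5)⁴ = 625)
J(-107) + D(P(-5, (6 - 2) - 3)) = 2*(-107)/(23 - 107) + 625 = 2*(-107)/(-84) + 625 = 2*(-107)*(-1/84) + 625 = 107/42 + 625 = 26357/42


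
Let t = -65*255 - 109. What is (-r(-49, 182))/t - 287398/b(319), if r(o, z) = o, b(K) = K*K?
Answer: -4799934521/1697780524 ≈ -2.8272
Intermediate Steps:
b(K) = K²
t = -16684 (t = -16575 - 109 = -16684)
(-r(-49, 182))/t - 287398/b(319) = -1*(-49)/(-16684) - 287398/(319²) = 49*(-1/16684) - 287398/101761 = -49/16684 - 287398*1/101761 = -49/16684 - 287398/101761 = -4799934521/1697780524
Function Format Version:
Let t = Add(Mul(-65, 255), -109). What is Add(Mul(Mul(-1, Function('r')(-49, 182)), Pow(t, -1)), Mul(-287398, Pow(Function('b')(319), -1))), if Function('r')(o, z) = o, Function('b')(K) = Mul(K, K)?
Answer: Rational(-4799934521, 1697780524) ≈ -2.8272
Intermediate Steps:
Function('b')(K) = Pow(K, 2)
t = -16684 (t = Add(-16575, -109) = -16684)
Add(Mul(Mul(-1, Function('r')(-49, 182)), Pow(t, -1)), Mul(-287398, Pow(Function('b')(319), -1))) = Add(Mul(Mul(-1, -49), Pow(-16684, -1)), Mul(-287398, Pow(Pow(319, 2), -1))) = Add(Mul(49, Rational(-1, 16684)), Mul(-287398, Pow(101761, -1))) = Add(Rational(-49, 16684), Mul(-287398, Rational(1, 101761))) = Add(Rational(-49, 16684), Rational(-287398, 101761)) = Rational(-4799934521, 1697780524)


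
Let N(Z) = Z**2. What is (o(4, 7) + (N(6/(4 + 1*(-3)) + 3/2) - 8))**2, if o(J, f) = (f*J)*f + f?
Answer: 1010025/16 ≈ 63127.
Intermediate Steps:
o(J, f) = f + J*f**2 (o(J, f) = (J*f)*f + f = J*f**2 + f = f + J*f**2)
(o(4, 7) + (N(6/(4 + 1*(-3)) + 3/2) - 8))**2 = (7*(1 + 4*7) + ((6/(4 + 1*(-3)) + 3/2)**2 - 8))**2 = (7*(1 + 28) + ((6/(4 - 3) + 3*(1/2))**2 - 8))**2 = (7*29 + ((6/1 + 3/2)**2 - 8))**2 = (203 + ((6*1 + 3/2)**2 - 8))**2 = (203 + ((6 + 3/2)**2 - 8))**2 = (203 + ((15/2)**2 - 8))**2 = (203 + (225/4 - 8))**2 = (203 + 193/4)**2 = (1005/4)**2 = 1010025/16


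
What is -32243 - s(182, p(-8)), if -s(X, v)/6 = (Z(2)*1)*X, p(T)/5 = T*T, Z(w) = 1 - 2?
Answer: -33335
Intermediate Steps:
Z(w) = -1
p(T) = 5*T² (p(T) = 5*(T*T) = 5*T²)
s(X, v) = 6*X (s(X, v) = -6*(-1*1)*X = -(-6)*X = 6*X)
-32243 - s(182, p(-8)) = -32243 - 6*182 = -32243 - 1*1092 = -32243 - 1092 = -33335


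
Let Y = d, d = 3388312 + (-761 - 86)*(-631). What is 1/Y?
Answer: 1/3922769 ≈ 2.5492e-7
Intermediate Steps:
d = 3922769 (d = 3388312 - 847*(-631) = 3388312 + 534457 = 3922769)
Y = 3922769
1/Y = 1/3922769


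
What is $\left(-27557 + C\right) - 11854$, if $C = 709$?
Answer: $-38702$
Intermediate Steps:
$\left(-27557 + C\right) - 11854 = \left(-27557 + 709\right) - 11854 = -26848 - 11854 = -38702$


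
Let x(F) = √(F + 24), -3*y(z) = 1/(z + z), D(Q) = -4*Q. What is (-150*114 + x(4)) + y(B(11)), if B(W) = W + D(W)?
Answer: -3385799/198 + 2*√7 ≈ -17095.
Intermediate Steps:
B(W) = -3*W (B(W) = W - 4*W = -3*W)
y(z) = -1/(6*z) (y(z) = -1/(3*(z + z)) = -1/(2*z)/3 = -1/(6*z))
x(F) = √(24 + F)
(-150*114 + x(4)) + y(B(11)) = (-150*114 + √(24 + 4)) - 1/(6*((-3*11))) = (-17100 + √28) - ⅙/(-33) = (-17100 + 2*√7) - ⅙*(-1/33) = (-17100 + 2*√7) + 1/198 = -3385799/198 + 2*√7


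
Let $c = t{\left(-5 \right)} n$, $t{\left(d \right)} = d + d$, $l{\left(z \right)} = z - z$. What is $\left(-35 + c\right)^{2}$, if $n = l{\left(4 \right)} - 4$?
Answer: $25$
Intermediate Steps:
$l{\left(z \right)} = 0$
$t{\left(d \right)} = 2 d$
$n = -4$ ($n = 0 - 4 = -4$)
$c = 40$ ($c = 2 \left(-5\right) \left(-4\right) = \left(-10\right) \left(-4\right) = 40$)
$\left(-35 + c\right)^{2} = \left(-35 + 40\right)^{2} = 5^{2} = 25$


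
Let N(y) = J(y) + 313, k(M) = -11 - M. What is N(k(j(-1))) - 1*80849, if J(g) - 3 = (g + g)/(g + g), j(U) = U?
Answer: -80532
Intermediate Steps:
J(g) = 4 (J(g) = 3 + (g + g)/(g + g) = 3 + (2*g)/((2*g)) = 3 + (2*g)*(1/(2*g)) = 3 + 1 = 4)
N(y) = 317 (N(y) = 4 + 313 = 317)
N(k(j(-1))) - 1*80849 = 317 - 1*80849 = 317 - 80849 = -80532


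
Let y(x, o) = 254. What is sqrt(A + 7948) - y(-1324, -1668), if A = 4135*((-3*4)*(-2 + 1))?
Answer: -254 + 4*sqrt(3598) ≈ -14.067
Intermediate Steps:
A = 49620 (A = 4135*(-12*(-1)) = 4135*12 = 49620)
sqrt(A + 7948) - y(-1324, -1668) = sqrt(49620 + 7948) - 1*254 = sqrt(57568) - 254 = 4*sqrt(3598) - 254 = -254 + 4*sqrt(3598)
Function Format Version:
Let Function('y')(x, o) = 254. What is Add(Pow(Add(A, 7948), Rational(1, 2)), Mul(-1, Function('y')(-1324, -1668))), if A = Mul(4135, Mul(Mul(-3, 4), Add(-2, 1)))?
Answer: Add(-254, Mul(4, Pow(3598, Rational(1, 2)))) ≈ -14.067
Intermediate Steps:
A = 49620 (A = Mul(4135, Mul(-12, -1)) = Mul(4135, 12) = 49620)
Add(Pow(Add(A, 7948), Rational(1, 2)), Mul(-1, Function('y')(-1324, -1668))) = Add(Pow(Add(49620, 7948), Rational(1, 2)), Mul(-1, 254)) = Add(Pow(57568, Rational(1, 2)), -254) = Add(Mul(4, Pow(3598, Rational(1, 2))), -254) = Add(-254, Mul(4, Pow(3598, Rational(1, 2))))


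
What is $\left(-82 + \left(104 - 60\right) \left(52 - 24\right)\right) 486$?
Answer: $558900$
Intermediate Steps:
$\left(-82 + \left(104 - 60\right) \left(52 - 24\right)\right) 486 = \left(-82 + 44 \cdot 28\right) 486 = \left(-82 + 1232\right) 486 = 1150 \cdot 486 = 558900$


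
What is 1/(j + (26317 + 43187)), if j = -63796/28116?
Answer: 7029/488527667 ≈ 1.4388e-5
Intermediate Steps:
j = -15949/7029 (j = -63796*1/28116 = -15949/7029 ≈ -2.2690)
1/(j + (26317 + 43187)) = 1/(-15949/7029 + (26317 + 43187)) = 1/(-15949/7029 + 69504) = 1/(488527667/7029) = 7029/488527667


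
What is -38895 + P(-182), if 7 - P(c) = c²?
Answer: -72012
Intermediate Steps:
P(c) = 7 - c²
-38895 + P(-182) = -38895 + (7 - 1*(-182)²) = -38895 + (7 - 1*33124) = -38895 + (7 - 33124) = -38895 - 33117 = -72012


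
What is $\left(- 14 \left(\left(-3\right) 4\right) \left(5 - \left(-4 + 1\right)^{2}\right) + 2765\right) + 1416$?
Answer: $3509$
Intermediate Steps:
$\left(- 14 \left(\left(-3\right) 4\right) \left(5 - \left(-4 + 1\right)^{2}\right) + 2765\right) + 1416 = \left(\left(-14\right) \left(-12\right) \left(5 - \left(-3\right)^{2}\right) + 2765\right) + 1416 = \left(168 \left(5 - 9\right) + 2765\right) + 1416 = \left(168 \left(-4\right) + 2765\right) + 1416 = \left(-672 + 2765\right) + 1416 = 2093 + 1416 = 3509$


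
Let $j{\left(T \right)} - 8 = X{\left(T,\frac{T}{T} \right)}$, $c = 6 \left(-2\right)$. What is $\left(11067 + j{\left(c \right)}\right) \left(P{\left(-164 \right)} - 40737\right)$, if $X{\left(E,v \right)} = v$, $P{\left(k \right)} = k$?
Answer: $-453019476$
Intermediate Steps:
$c = -12$
$j{\left(T \right)} = 9$ ($j{\left(T \right)} = 8 + \frac{T}{T} = 8 + 1 = 9$)
$\left(11067 + j{\left(c \right)}\right) \left(P{\left(-164 \right)} - 40737\right) = \left(11067 + 9\right) \left(-164 - 40737\right) = 11076 \left(-40901\right) = -453019476$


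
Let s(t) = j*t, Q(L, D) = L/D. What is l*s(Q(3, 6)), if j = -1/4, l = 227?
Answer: -227/8 ≈ -28.375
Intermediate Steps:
j = -1/4 (j = -1*1/4 = -1/4 ≈ -0.25000)
s(t) = -t/4
l*s(Q(3, 6)) = 227*(-3/(4*6)) = 227*(-1/4*1/2) = 227*(-1/8) = -227/8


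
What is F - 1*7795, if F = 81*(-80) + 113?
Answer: -14162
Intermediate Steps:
F = -6367 (F = -6480 + 113 = -6367)
F - 1*7795 = -6367 - 1*7795 = -6367 - 7795 = -14162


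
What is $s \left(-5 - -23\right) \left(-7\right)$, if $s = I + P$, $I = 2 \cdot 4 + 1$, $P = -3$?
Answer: $-756$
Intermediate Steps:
$I = 9$ ($I = 8 + 1 = 9$)
$s = 6$ ($s = 9 - 3 = 6$)
$s \left(-5 - -23\right) \left(-7\right) = 6 \left(-5 - -23\right) \left(-7\right) = 6 \left(-5 + 23\right) \left(-7\right) = 6 \cdot 18 \left(-7\right) = 108 \left(-7\right) = -756$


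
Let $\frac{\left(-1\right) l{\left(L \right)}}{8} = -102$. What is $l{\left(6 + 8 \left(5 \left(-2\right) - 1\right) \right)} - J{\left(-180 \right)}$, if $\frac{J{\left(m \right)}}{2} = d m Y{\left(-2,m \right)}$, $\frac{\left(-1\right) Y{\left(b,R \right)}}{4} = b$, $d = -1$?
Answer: $-2064$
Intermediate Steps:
$l{\left(L \right)} = 816$ ($l{\left(L \right)} = \left(-8\right) \left(-102\right) = 816$)
$Y{\left(b,R \right)} = - 4 b$
$J{\left(m \right)} = - 16 m$ ($J{\left(m \right)} = 2 - m \left(\left(-4\right) \left(-2\right)\right) = 2 - m 8 = 2 \left(- 8 m\right) = - 16 m$)
$l{\left(6 + 8 \left(5 \left(-2\right) - 1\right) \right)} - J{\left(-180 \right)} = 816 - \left(-16\right) \left(-180\right) = 816 - 2880 = -2064$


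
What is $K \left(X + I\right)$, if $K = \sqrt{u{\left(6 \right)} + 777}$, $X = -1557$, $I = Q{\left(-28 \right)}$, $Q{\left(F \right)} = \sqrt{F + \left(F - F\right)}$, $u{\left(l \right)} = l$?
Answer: $- 4671 \sqrt{87} + 6 i \sqrt{609} \approx -43568.0 + 148.07 i$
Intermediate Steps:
$Q{\left(F \right)} = \sqrt{F}$ ($Q{\left(F \right)} = \sqrt{F + 0} = \sqrt{F}$)
$I = 2 i \sqrt{7}$ ($I = \sqrt{-28} = 2 i \sqrt{7} \approx 5.2915 i$)
$K = 3 \sqrt{87}$ ($K = \sqrt{6 + 777} = \sqrt{783} = 3 \sqrt{87} \approx 27.982$)
$K \left(X + I\right) = 3 \sqrt{87} \left(-1557 + 2 i \sqrt{7}\right)$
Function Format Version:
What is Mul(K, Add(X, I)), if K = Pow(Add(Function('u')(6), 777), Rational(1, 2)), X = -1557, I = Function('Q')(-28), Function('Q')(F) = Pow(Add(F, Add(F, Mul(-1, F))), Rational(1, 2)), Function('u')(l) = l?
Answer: Add(Mul(-4671, Pow(87, Rational(1, 2))), Mul(6, I, Pow(609, Rational(1, 2)))) ≈ Add(-43568., Mul(148.07, I))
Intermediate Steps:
Function('Q')(F) = Pow(F, Rational(1, 2)) (Function('Q')(F) = Pow(Add(F, 0), Rational(1, 2)) = Pow(F, Rational(1, 2)))
I = Mul(2, I, Pow(7, Rational(1, 2))) (I = Pow(-28, Rational(1, 2)) = Mul(2, I, Pow(7, Rational(1, 2))) ≈ Mul(5.2915, I))
K = Mul(3, Pow(87, Rational(1, 2))) (K = Pow(Add(6, 777), Rational(1, 2)) = Pow(783, Rational(1, 2)) = Mul(3, Pow(87, Rational(1, 2))) ≈ 27.982)
Mul(K, Add(X, I)) = Mul(Mul(3, Pow(87, Rational(1, 2))), Add(-1557, Mul(2, I, Pow(7, Rational(1, 2))))) = Mul(3, Pow(87, Rational(1, 2)), Add(-1557, Mul(2, I, Pow(7, Rational(1, 2)))))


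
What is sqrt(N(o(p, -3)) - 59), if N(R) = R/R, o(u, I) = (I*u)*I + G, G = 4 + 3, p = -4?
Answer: I*sqrt(58) ≈ 7.6158*I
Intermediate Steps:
G = 7
o(u, I) = 7 + u*I**2 (o(u, I) = (I*u)*I + 7 = u*I**2 + 7 = 7 + u*I**2)
N(R) = 1
sqrt(N(o(p, -3)) - 59) = sqrt(1 - 59) = sqrt(-58) = I*sqrt(58)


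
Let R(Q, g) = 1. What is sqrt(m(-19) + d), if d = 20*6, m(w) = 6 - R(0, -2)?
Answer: 5*sqrt(5) ≈ 11.180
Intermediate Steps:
m(w) = 5 (m(w) = 6 - 1*1 = 6 - 1 = 5)
d = 120
sqrt(m(-19) + d) = sqrt(5 + 120) = sqrt(125) = 5*sqrt(5)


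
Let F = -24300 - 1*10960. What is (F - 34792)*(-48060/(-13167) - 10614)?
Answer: 1087413132984/1463 ≈ 7.4328e+8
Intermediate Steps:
F = -35260 (F = -24300 - 10960 = -35260)
(F - 34792)*(-48060/(-13167) - 10614) = (-35260 - 34792)*(-48060/(-13167) - 10614) = -70052*(-48060*(-1/13167) - 10614) = -70052*(5340/1463 - 10614) = -70052*(-15522942/1463) = 1087413132984/1463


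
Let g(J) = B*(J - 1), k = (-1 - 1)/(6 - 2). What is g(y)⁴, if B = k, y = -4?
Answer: 625/16 ≈ 39.063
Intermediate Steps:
k = -½ (k = -2/4 = -2*¼ = -½ ≈ -0.50000)
B = -½ ≈ -0.50000
g(J) = ½ - J/2 (g(J) = -(J - 1)/2 = -(-1 + J)/2 = ½ - J/2)
g(y)⁴ = (½ - ½*(-4))⁴ = (½ + 2)⁴ = (5/2)⁴ = 625/16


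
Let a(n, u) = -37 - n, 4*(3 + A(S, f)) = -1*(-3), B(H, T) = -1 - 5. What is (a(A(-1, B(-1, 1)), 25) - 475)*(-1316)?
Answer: 670831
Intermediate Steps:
B(H, T) = -6
A(S, f) = -9/4 (A(S, f) = -3 + (-1*(-3))/4 = -3 + (1/4)*3 = -3 + 3/4 = -9/4)
(a(A(-1, B(-1, 1)), 25) - 475)*(-1316) = ((-37 - 1*(-9/4)) - 475)*(-1316) = ((-37 + 9/4) - 475)*(-1316) = (-139/4 - 475)*(-1316) = -2039/4*(-1316) = 670831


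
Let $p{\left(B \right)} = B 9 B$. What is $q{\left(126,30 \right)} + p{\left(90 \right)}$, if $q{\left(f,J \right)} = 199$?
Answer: $73099$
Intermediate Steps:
$p{\left(B \right)} = 9 B^{2}$ ($p{\left(B \right)} = 9 B B = 9 B^{2}$)
$q{\left(126,30 \right)} + p{\left(90 \right)} = 199 + 9 \cdot 90^{2} = 199 + 9 \cdot 8100 = 199 + 72900 = 73099$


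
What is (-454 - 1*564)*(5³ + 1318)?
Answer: -1468974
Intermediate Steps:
(-454 - 1*564)*(5³ + 1318) = (-454 - 564)*(125 + 1318) = -1018*1443 = -1468974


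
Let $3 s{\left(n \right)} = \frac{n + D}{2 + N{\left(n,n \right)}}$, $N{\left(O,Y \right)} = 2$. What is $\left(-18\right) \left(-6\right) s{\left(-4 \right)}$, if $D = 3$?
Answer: $-9$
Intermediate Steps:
$s{\left(n \right)} = \frac{1}{4} + \frac{n}{12}$ ($s{\left(n \right)} = \frac{\left(n + 3\right) \frac{1}{2 + 2}}{3} = \frac{\left(3 + n\right) \frac{1}{4}}{3} = \frac{\frac{3}{4} + \frac{n}{4}}{3} = \frac{1}{4} + \frac{n}{12}$)
$\left(-18\right) \left(-6\right) s{\left(-4 \right)} = \left(-18\right) \left(-6\right) \left(\frac{1}{4} + \frac{1}{12} \left(-4\right)\right) = 108 \left(\frac{1}{4} - \frac{1}{3}\right) = 108 \left(- \frac{1}{12}\right) = -9$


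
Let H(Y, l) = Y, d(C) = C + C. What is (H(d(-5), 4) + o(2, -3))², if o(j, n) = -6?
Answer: 256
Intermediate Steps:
d(C) = 2*C
(H(d(-5), 4) + o(2, -3))² = (2*(-5) - 6)² = (-10 - 6)² = (-16)² = 256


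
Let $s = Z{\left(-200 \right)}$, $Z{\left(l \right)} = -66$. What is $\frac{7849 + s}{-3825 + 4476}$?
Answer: $\frac{7783}{651} \approx 11.955$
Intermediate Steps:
$s = -66$
$\frac{7849 + s}{-3825 + 4476} = \frac{7849 - 66}{-3825 + 4476} = \frac{7783}{651}$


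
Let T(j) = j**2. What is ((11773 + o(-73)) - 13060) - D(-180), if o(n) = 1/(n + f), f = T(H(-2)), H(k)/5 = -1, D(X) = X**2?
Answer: -1616977/48 ≈ -33687.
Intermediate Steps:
H(k) = -5 (H(k) = 5*(-1) = -5)
f = 25 (f = (-5)**2 = 25)
o(n) = 1/(25 + n) (o(n) = 1/(n + 25) = 1/(25 + n))
((11773 + o(-73)) - 13060) - D(-180) = ((11773 + 1/(25 - 73)) - 13060) - 1*(-180)**2 = ((11773 + 1/(-48)) - 13060) - 1*32400 = ((11773 - 1/48) - 13060) - 32400 = (565103/48 - 13060) - 32400 = -61777/48 - 32400 = -1616977/48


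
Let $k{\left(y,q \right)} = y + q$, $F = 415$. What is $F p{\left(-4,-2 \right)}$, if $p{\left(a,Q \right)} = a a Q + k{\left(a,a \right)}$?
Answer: $-16600$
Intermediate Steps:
$k{\left(y,q \right)} = q + y$
$p{\left(a,Q \right)} = 2 a + Q a^{2}$ ($p{\left(a,Q \right)} = a a Q + \left(a + a\right) = a^{2} Q + 2 a = Q a^{2} + 2 a = 2 a + Q a^{2}$)
$F p{\left(-4,-2 \right)} = 415 \left(- 4 \left(2 - -8\right)\right) = 415 \left(- 4 \left(2 + 8\right)\right) = 415 \left(\left(-4\right) 10\right) = 415 \left(-40\right) = -16600$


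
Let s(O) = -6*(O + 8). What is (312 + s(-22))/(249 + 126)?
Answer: 132/125 ≈ 1.0560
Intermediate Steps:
s(O) = -48 - 6*O (s(O) = -6*(8 + O) = -48 - 6*O)
(312 + s(-22))/(249 + 126) = (312 + (-48 - 6*(-22)))/(249 + 126) = (312 + (-48 + 132))/375 = (312 + 84)*(1/375) = 396*(1/375) = 132/125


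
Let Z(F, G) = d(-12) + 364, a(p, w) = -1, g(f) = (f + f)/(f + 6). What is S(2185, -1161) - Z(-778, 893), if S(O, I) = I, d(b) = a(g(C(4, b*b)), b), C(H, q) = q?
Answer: -1524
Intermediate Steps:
g(f) = 2*f/(6 + f) (g(f) = (2*f)/(6 + f) = 2*f/(6 + f))
d(b) = -1
Z(F, G) = 363 (Z(F, G) = -1 + 364 = 363)
S(2185, -1161) - Z(-778, 893) = -1161 - 1*363 = -1161 - 363 = -1524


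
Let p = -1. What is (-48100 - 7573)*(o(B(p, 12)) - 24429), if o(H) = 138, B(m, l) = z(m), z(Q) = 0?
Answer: 1352352843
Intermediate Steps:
B(m, l) = 0
(-48100 - 7573)*(o(B(p, 12)) - 24429) = (-48100 - 7573)*(138 - 24429) = -55673*(-24291) = 1352352843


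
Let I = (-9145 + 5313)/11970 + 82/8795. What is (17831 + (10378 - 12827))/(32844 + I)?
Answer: 16193577393/34576571497 ≈ 0.46834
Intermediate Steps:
I = -654418/2105523 (I = -3832*1/11970 + 82*(1/8795) = -1916/5985 + 82/8795 = -654418/2105523 ≈ -0.31081)
(17831 + (10378 - 12827))/(32844 + I) = (17831 + (10378 - 12827))/(32844 - 654418/2105523) = (17831 - 2449)/(69153142994/2105523) = 15382*(2105523/69153142994) = 16193577393/34576571497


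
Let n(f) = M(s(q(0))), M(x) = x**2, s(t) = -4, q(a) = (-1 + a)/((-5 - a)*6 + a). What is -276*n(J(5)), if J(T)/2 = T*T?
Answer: -4416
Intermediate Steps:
J(T) = 2*T**2 (J(T) = 2*(T*T) = 2*T**2)
q(a) = (-1 + a)/(-30 - 5*a) (q(a) = (-1 + a)/((-30 - 6*a) + a) = (-1 + a)/(-30 - 5*a))
n(f) = 16 (n(f) = (-4)**2 = 16)
-276*n(J(5)) = -276*16 = -4416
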